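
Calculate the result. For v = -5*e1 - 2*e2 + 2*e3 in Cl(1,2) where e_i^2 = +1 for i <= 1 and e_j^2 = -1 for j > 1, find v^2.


v^2 = sum of c_i^2 * e_i^2
Positive signature terms (e_i^2 = +1): (-5)^2 = 25
Negative signature terms (e_j^2 = -1): (-2)^2 + 2^2 = 8
v^2 = 25 - 8 = 17


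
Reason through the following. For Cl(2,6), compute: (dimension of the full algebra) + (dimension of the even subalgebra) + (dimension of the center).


n = 2 + 6 = 8
Total dim = 2^8 = 256
Even subalgebra dim = 2^7 = 128
n is even, so center dim = 1
Sum = 256 + 128 + 1 = 385


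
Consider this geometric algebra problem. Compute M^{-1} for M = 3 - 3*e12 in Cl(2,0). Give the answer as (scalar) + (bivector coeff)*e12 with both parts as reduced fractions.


M = 3 - 3*e12, where e12^2 = -1.
Since M commutes with its reverse ~M = a - b*e12, M * ~M = a^2 - b^2*e12^2 = a^2 + b^2.
So M^{-1} = ~M / (a^2 + b^2) = (a - b*e12)/(a^2 + b^2).
a^2 + b^2 = 9 + 9 = 18
Scalar part = 3/18 = 1/6
Bivector coeff = 3/18 = 1/6
M^{-1} = 1/6 + 1/6*e12


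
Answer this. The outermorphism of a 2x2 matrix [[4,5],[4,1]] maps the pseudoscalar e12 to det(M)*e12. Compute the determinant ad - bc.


The outermorphism of a linear map f sends e1^e2 to f(e1)^f(e2).
f(e1) = 4*e1 + 4*e2
f(e2) = 5*e1 + 1*e2
f(e1) ^ f(e2) = (4*e1 + 4*e2) ^ (5*e1 + 1*e2)
= 4*1*e12 + 4*5*e21
= (4 - 20)*e12
= -16*e12
Coefficient = -16


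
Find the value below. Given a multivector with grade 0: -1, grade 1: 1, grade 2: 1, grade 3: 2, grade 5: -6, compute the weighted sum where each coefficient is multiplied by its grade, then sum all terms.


Grade-weighted sum = sum of grade_k * coefficient_k
0*(-1) = 0
1*1 = 1
2*1 = 2
3*2 = 6
5*(-6) = -30
Total = 0 + 1 + 2 + 6 + (-30) = -21


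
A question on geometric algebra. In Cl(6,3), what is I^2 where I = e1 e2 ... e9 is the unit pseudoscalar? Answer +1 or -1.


The pseudoscalar I = e1...e_n (product of all n generators) of Cl(p,q) satisfies I^2 = (-1)^(q + n(n-1)/2).
p = 6, q = 3, n = p + q = 9
n(n-1)/2 = 9 * 8 / 2 = 36
Exponent = q + n(n-1)/2 = 3 + 36 = 39
I^2 = (-1)^39 = -1


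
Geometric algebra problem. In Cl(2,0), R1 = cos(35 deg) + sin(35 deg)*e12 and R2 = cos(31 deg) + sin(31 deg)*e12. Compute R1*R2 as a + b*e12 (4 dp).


Same-plane rotors commute and their half-angles add:
R1*R2 = cos(a1 + a2) + sin(a1 + a2)*e12.
a1 + a2 = 35 + 31 = 66 deg
cos(66 deg) = 0.4067
sin(66 deg) = 0.9135
R1*R2 = 0.4067 + 0.9135*e12


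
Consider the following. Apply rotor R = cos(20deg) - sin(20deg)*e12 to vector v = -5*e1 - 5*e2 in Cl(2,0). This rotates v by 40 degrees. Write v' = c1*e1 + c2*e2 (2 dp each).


Rotor R = cos(20deg) - sin(20deg)*e12
Rotation angle theta = 2 * 20 = 40 degrees
v' = R*v*~R rotates v by theta.
cos(40deg) = 0.7660, sin(40deg) = 0.6428
v'_1 = -5*cos(40deg) - (-5)*sin(40deg)
= -5*0.7660 - (-5)*0.6428
= -0.62
v'_2 = -5*sin(40deg) + (-5)*cos(40deg)
= -5*0.6428 + (-5)*0.7660
= -7.04
v' = -0.62*e1 - 7.04*e2


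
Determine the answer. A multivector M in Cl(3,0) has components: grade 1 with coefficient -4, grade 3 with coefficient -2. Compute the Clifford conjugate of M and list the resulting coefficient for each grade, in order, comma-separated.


Clifford conjugate sign for grade k: (-1)^(k(k+1)/2)
Grade 1: (-1)^(1*2/2) = (-1)^1 = -1, coeff -4 -> 4
Grade 3: (-1)^(3*4/2) = (-1)^6 = 1, coeff -2 -> -2
Conjugated coefficients: 4, -2


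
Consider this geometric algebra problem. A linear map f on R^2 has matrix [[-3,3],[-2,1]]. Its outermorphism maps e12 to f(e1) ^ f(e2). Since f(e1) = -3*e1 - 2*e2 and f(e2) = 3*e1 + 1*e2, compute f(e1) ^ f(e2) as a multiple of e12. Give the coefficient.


The outermorphism of a linear map f sends e1^e2 to f(e1)^f(e2).
f(e1) = -3*e1 - 2*e2
f(e2) = 3*e1 + 1*e2
f(e1) ^ f(e2) = (-3*e1 - 2*e2) ^ (3*e1 + 1*e2)
= (-3)*1*e12 + (-2)*3*e21
= (-3 - (-6))*e12
= 3*e12
Coefficient = 3


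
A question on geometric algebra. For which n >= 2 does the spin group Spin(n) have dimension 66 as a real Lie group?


dim Spin(n) = dim so(n) = n(n-1)/2.
Solve n(n-1)/2 = 66, i.e. n^2 - n - 132 = 0.
Discriminant = 1 + 8*66 = 529
n = (1 + sqrt(529))/2 = (1 + 23)/2 = 12


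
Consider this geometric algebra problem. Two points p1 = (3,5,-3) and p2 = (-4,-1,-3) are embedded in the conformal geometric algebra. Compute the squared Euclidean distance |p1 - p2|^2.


p1 - p2 = (7, 6, 0)
|p1 - p2|^2 = 7^2 + 6^2 + 0^2
= 49 + 36 + 0
= 85


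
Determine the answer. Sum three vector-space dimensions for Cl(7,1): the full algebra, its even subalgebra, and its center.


n = 7 + 1 = 8
Total dim = 2^8 = 256
Even subalgebra dim = 2^7 = 128
n is even, so center dim = 1
Sum = 256 + 128 + 1 = 385


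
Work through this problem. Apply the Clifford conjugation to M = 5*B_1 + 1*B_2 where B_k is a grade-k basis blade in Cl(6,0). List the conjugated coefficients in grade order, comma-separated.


Clifford conjugate sign for grade k: (-1)^(k(k+1)/2)
Grade 1: (-1)^(1*2/2) = (-1)^1 = -1, coeff 5 -> -5
Grade 2: (-1)^(2*3/2) = (-1)^3 = -1, coeff 1 -> -1
Conjugated coefficients: -5, -1


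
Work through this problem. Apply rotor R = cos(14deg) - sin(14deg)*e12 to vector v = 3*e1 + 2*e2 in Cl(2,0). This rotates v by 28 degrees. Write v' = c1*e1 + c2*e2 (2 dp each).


Rotor R = cos(14deg) - sin(14deg)*e12
Rotation angle theta = 2 * 14 = 28 degrees
v' = R*v*~R rotates v by theta.
cos(28deg) = 0.8829, sin(28deg) = 0.4695
v'_1 = 3*cos(28deg) - 2*sin(28deg)
= 3*0.8829 - 2*0.4695
= 1.71
v'_2 = 3*sin(28deg) + 2*cos(28deg)
= 3*0.4695 + 2*0.8829
= 3.17
v' = 1.71*e1 + 3.17*e2


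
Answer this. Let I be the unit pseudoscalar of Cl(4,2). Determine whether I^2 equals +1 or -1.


The pseudoscalar I = e1...e_n (product of all n generators) of Cl(p,q) satisfies I^2 = (-1)^(q + n(n-1)/2).
p = 4, q = 2, n = p + q = 6
n(n-1)/2 = 6 * 5 / 2 = 15
Exponent = q + n(n-1)/2 = 2 + 15 = 17
I^2 = (-1)^17 = -1


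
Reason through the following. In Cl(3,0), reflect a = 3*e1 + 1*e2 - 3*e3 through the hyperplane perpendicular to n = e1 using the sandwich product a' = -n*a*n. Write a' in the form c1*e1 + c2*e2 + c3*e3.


Reflection formula: a' = -n*a*n, with n = e1 (unit vector, n^2 = 1).
For reflection through hyperplane perp to e1:
The component along e1 flips sign, others stay.
a = (3, 1, -3)
a' = (-3, 1, -3)
a' = -3*e1 + 1*e2 - 3*e3


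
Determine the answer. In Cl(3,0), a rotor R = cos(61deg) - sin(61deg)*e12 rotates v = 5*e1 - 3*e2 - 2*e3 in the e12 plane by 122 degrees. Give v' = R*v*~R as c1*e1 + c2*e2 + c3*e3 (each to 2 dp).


Rotor R = cos(61deg) - sin(61deg)*e12
Rotation angle theta = 2 * 61 = 122 degrees in the e12 plane (e1 -> e2).
The component perpendicular to the plane (e3) is invariant: v'_3 = v3 = -2.00
cos(122deg) = -0.5299, sin(122deg) = 0.8480
v'_1 = v1*cos(theta) - v2*sin(theta) = 5*(-0.5299) - (-3)*0.8480 = -0.11
v'_2 = v1*sin(theta) + v2*cos(theta) = 5*0.8480 + (-3)*(-0.5299) = 5.83
v' = -0.11*e1 + 5.83*e2 - 2.00*e3


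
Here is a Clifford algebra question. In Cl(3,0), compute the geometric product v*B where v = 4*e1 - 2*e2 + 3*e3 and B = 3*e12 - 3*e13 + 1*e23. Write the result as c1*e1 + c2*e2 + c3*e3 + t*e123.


vB has grade-1 (vector) and grade-3 (trivector) parts: vB = (v _| B) + (v ^ B).
Vector part <vB>_1:
  e1: -v2*b12 - v3*b13 = -(-2)*(3) - (3)*(-3) = 15
  e2: v1*b12 - v3*b23 = (4)*(3) - (3)*(1) = 9
  e3: v1*b13 + v2*b23 = (4)*(-3) + (-2)*(1) = -14
Trivector part <vB>_3:
  e123: v1*b23 - v2*b13 + v3*b12 = (4)*(1) - (-2)*(-3) + (3)*(3) = 7
vB = 15*e1 + 9*e2 - 14*e3 + 7*e123


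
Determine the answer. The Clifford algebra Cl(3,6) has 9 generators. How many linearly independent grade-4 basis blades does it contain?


Number of grade-k basis blades in Cl(p,q) with n = p + q is C(n, k).
n = 3 + 6 = 9
C(9, 4) = 9! / (4! * 5!)
= 362880 / (24 * 120)
= 126


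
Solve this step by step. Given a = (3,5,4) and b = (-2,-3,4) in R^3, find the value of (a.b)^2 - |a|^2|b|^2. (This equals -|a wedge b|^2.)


a . b = 3*(-2) + 5*(-3) + 4*4
= -6 + (-15) + 16 = -5
|a|^2 = 3^2 + 5^2 + 4^2 = 50
|b|^2 = (-2)^2 + (-3)^2 + 4^2 = 29
(a.b)^2 = (-5)^2 = 25
|a|^2 * |b|^2 = 50 * 29 = 1450
Result = 25 - 1450 = -1425


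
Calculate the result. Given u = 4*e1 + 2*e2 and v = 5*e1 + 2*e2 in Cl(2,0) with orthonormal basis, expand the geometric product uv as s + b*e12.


Expand: (4*e1 + 2*e2)(5*e1 + 2*e2)
= 4*5*e1e1 + 4*2*e1e2 + 2*5*e2e1 + 2*2*e2e2
Using e1^2 = e2^2 = 1, e2e1 = -e1e2:
Scalar part s = 4*5 + 2*2 = 20 + 4 = 24
Bivector part b = 4*2 - 2*5 = 8 - 10 = -2
uv = 24 - 2*e12


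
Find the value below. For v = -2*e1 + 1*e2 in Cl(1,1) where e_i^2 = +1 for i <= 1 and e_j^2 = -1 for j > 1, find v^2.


v^2 = sum of c_i^2 * e_i^2
Positive signature terms (e_i^2 = +1): (-2)^2 = 4
Negative signature terms (e_j^2 = -1): 1^2 = 1
v^2 = 4 - 1 = 3


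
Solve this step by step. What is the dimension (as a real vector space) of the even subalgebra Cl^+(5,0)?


Even subalgebra dimension = 2^(n-1)
n = 5 + 0 = 5
2^(5 - 1) = 2^4 = 16
Verification: sum of C(5,k) for even k = 1 + 10 + 5 = 16
Result = 16


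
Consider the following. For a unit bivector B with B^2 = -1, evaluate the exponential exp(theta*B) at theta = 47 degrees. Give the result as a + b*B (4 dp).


For a unit bivector B with B^2 = -1, the exponential series gives
e^(theta*B) = cos(theta) + sin(theta)*B (the GA analogue of Euler's formula).
theta = 47 degrees = 0.820305 rad
cos(47 deg) = 0.6820
sin(47 deg) = 0.7314
exp(theta*B) = 0.6820 + 0.7314*B


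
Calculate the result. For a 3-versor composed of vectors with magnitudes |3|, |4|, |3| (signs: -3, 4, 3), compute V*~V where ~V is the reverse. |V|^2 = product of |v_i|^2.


Each vector v_i has |v_i|^2 = s_i^2
Squared scales: (-3)^2 = 9, 4^2 = 16, 3^2 = 9
|V|^2 = 9 * 16 * 9
= 1296


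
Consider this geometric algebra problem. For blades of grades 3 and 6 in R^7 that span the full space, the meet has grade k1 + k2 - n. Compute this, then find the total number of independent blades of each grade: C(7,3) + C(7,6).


Meet grade = grade(A) + grade(B) - n
= 3 + 6 - 7 = 2
C(7,3) = 35
C(7,6) = 7
dim_A + dim_B = 35 + 7 = 42


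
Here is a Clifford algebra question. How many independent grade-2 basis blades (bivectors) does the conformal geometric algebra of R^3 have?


The conformal model of R^3 uses Cl(4,1) with m = 3 + 2 = 5 generators.
Number of grade-2 blades = C(m, 2) = C(5, 2)
= 5*4/2 = 10


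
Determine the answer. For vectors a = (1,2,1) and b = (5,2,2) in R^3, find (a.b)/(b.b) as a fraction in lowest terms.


Projection coefficient = (a . b) / (b . b)
a . b = 1*5 + 2*2 + 1*2
= 5 + 4 + 2 = 11
b . b = 5^2 + 2^2 + 2^2
= 25 + 4 + 4 = 33
Coefficient = 11/33
In lowest terms: 1/3


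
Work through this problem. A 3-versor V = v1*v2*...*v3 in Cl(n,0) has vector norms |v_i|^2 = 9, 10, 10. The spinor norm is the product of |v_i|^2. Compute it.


Spinor norm N(V) = |v1|^2 * |v2|^2 * ... * |v3|^2
= 9 * 10 * 10
Running product: 9, 90, 900
N(V) = 900


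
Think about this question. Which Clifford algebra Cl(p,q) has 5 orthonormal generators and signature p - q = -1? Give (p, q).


We need p + q = 5 and p - q = -1.
Adding: 2p = 5 + (-1) = 4, so p = 2.
Then q = 5 - 2 = 3.
(p, q) = (2, 3)


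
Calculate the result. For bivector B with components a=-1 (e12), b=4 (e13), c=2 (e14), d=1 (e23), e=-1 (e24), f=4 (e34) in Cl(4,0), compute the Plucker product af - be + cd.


Plucker relation: af - be + cd
a*f = (-1)*4 = -4
b*e = 4*(-1) = -4
c*d = 2*1 = 2
af - be + cd = -4 - (-4) + 2
= 2


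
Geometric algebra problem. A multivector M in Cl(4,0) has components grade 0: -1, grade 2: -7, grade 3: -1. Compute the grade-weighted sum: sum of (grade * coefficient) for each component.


Grade-weighted sum = sum of grade_k * coefficient_k
0*(-1) = 0
2*(-7) = -14
3*(-1) = -3
Total = 0 + (-14) + (-3) = -17


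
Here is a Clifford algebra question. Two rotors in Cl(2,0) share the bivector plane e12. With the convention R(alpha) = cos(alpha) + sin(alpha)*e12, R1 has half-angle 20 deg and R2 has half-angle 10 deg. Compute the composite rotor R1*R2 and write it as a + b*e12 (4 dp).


Same-plane rotors commute and their half-angles add:
R1*R2 = cos(a1 + a2) + sin(a1 + a2)*e12.
a1 + a2 = 20 + 10 = 30 deg
cos(30 deg) = 0.8660
sin(30 deg) = 0.5000
R1*R2 = 0.8660 + 0.5000*e12


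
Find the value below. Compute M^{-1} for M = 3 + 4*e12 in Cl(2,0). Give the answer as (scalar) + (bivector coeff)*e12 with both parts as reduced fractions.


M = 3 + 4*e12, where e12^2 = -1.
Since M commutes with its reverse ~M = a - b*e12, M * ~M = a^2 - b^2*e12^2 = a^2 + b^2.
So M^{-1} = ~M / (a^2 + b^2) = (a - b*e12)/(a^2 + b^2).
a^2 + b^2 = 9 + 16 = 25
Scalar part = 3/25 = 3/25
Bivector coeff = -4/25 = -4/25
M^{-1} = 3/25 - 4/25*e12


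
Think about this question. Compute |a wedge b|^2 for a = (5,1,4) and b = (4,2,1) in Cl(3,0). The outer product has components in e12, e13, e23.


a wedge b = (a1*b2 - a2*b1)*e12 + (a1*b3 - a3*b1)*e13 + (a2*b3 - a3*b2)*e23
e12 coeff: 5*2 - 1*4 = 10 - 4 = 6
e13 coeff: 5*1 - 4*4 = 5 - 16 = -11
e23 coeff: 1*1 - 4*2 = 1 - 8 = -7
|a wedge b|^2 = 6^2 + (-11)^2 + (-7)^2
= 36 + 121 + 49
= 206


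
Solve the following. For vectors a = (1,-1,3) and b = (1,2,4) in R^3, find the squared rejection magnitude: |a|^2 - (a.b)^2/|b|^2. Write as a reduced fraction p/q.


|a|^2 = 1^2 + (-1)^2 + 3^2 = 11
|b|^2 = 1^2 + 2^2 + 4^2 = 21
a . b = 1*1 + (-1)*2 + 3*4 = 11
(a.b)^2 = 11^2 = 121
|rej|^2 = 11 - 121/21
= (231 - 121)/21
= 110/21
In lowest terms: 110/21


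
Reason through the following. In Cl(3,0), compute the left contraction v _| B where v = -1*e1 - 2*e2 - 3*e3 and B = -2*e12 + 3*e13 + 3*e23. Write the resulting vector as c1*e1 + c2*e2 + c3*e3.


Left contraction v _| B = <vB>_1 (grade-1 part of the geometric product vB).
Using e1_|e12 = e2, e2_|e12 = -e1, e1_|e13 = e3, e3_|e13 = -e1, e2_|e23 = e3, e3_|e23 = -e2:
e1 coeff: -v2*b12 - v3*b13 = -(-2)*(-2) - (-3)*(3) = 5
e2 coeff: v1*b12 - v3*b23 = (-1)*(-2) - (-3)*(3) = 11
e3 coeff: v1*b13 + v2*b23 = (-1)*(3) + (-2)*(3) = -9
v _| B = 5*e1 + 11*e2 - 9*e3


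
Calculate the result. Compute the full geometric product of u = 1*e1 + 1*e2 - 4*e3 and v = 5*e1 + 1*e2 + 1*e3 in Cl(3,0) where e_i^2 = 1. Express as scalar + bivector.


In Cl(3,0): e_i^2 = 1, e_ie_j = -e_je_i for i != j.
Scalar part = u . v = 1*5 + 1*1 + (-4)*1
= 5 + 1 + (-4) = 2
e12 coeff = 1*1 - 1*5 = 1 - 5 = -4
e13 coeff = 1*1 - (-4)*5 = 1 - (-20) = 21
e23 coeff = 1*1 - (-4)*1 = 1 - (-4) = 5
uv = 2 - 4*e12 + 21*e13 + 5*e23


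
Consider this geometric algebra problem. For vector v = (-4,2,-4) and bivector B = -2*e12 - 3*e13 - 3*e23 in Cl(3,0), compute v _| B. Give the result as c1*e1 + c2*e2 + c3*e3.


Left contraction v _| B = <vB>_1 (grade-1 part of the geometric product vB).
Using e1_|e12 = e2, e2_|e12 = -e1, e1_|e13 = e3, e3_|e13 = -e1, e2_|e23 = e3, e3_|e23 = -e2:
e1 coeff: -v2*b12 - v3*b13 = -(2)*(-2) - (-4)*(-3) = -8
e2 coeff: v1*b12 - v3*b23 = (-4)*(-2) - (-4)*(-3) = -4
e3 coeff: v1*b13 + v2*b23 = (-4)*(-3) + (2)*(-3) = 6
v _| B = -8*e1 - 4*e2 + 6*e3


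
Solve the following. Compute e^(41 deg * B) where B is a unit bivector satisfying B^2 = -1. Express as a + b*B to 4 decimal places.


For a unit bivector B with B^2 = -1, the exponential series gives
e^(theta*B) = cos(theta) + sin(theta)*B (the GA analogue of Euler's formula).
theta = 41 degrees = 0.715585 rad
cos(41 deg) = 0.7547
sin(41 deg) = 0.6561
exp(theta*B) = 0.7547 + 0.6561*B


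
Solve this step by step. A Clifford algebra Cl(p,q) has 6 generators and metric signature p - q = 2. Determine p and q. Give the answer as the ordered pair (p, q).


We need p + q = 6 and p - q = 2.
Adding: 2p = 6 + 2 = 8, so p = 4.
Then q = 6 - 4 = 2.
(p, q) = (4, 2)


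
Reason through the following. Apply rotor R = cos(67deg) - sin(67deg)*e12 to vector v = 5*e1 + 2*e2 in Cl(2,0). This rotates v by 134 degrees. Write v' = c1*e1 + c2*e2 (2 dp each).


Rotor R = cos(67deg) - sin(67deg)*e12
Rotation angle theta = 2 * 67 = 134 degrees
v' = R*v*~R rotates v by theta.
cos(134deg) = -0.6947, sin(134deg) = 0.7193
v'_1 = 5*cos(134deg) - 2*sin(134deg)
= 5*(-0.6947) - 2*0.7193
= -4.91
v'_2 = 5*sin(134deg) + 2*cos(134deg)
= 5*0.7193 + 2*(-0.6947)
= 2.21
v' = -4.91*e1 + 2.21*e2


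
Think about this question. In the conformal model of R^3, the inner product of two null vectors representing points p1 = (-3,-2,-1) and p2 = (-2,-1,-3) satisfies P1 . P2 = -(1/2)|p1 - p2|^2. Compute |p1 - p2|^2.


p1 - p2 = (-1, -1, 2)
|p1 - p2|^2 = (-1)^2 + (-1)^2 + 2^2
= 1 + 1 + 4
= 6


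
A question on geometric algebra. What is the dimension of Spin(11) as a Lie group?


Spin(n) double-covers SO(n); both have Lie algebra so(n) of dimension n(n-1)/2.
n = 11
n(n-1) = 11 * 10 = 110
dim Spin(11) = 110/2 = 55


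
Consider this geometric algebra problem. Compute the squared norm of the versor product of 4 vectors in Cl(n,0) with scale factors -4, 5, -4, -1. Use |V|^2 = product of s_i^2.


Each vector v_i has |v_i|^2 = s_i^2
Squared scales: (-4)^2 = 16, 5^2 = 25, (-4)^2 = 16, (-1)^2 = 1
|V|^2 = 16 * 25 * 16 * 1
= 6400


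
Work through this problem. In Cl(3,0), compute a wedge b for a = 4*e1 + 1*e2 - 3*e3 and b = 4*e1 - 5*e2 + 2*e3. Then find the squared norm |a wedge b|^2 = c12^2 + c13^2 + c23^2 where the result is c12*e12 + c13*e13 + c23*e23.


a wedge b = (a1*b2 - a2*b1)*e12 + (a1*b3 - a3*b1)*e13 + (a2*b3 - a3*b2)*e23
e12 coeff: 4*(-5) - 1*4 = -20 - 4 = -24
e13 coeff: 4*2 - (-3)*4 = 8 - (-12) = 20
e23 coeff: 1*2 - (-3)*(-5) = 2 - 15 = -13
|a wedge b|^2 = (-24)^2 + 20^2 + (-13)^2
= 576 + 400 + 169
= 1145


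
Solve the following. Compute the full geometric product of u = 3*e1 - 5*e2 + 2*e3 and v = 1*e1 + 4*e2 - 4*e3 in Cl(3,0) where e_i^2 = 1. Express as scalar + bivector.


In Cl(3,0): e_i^2 = 1, e_ie_j = -e_je_i for i != j.
Scalar part = u . v = 3*1 + (-5)*4 + 2*(-4)
= 3 + (-20) + (-8) = -25
e12 coeff = 3*4 - (-5)*1 = 12 - (-5) = 17
e13 coeff = 3*(-4) - 2*1 = -12 - 2 = -14
e23 coeff = (-5)*(-4) - 2*4 = 20 - 8 = 12
uv = -25 + 17*e12 - 14*e13 + 12*e23


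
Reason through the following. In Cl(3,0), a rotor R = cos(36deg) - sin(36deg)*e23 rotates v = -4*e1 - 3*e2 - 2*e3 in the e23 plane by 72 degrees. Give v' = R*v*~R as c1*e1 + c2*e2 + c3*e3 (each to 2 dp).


Rotor R = cos(36deg) - sin(36deg)*e23
Rotation angle theta = 2 * 36 = 72 degrees in the e23 plane (e2 -> e3).
The component perpendicular to the plane (e1) is invariant: v'_1 = v1 = -4.00
cos(72deg) = 0.3090, sin(72deg) = 0.9511
v'_2 = v2*cos(theta) - v3*sin(theta) = -3*0.3090 - (-2)*0.9511 = 0.98
v'_3 = v2*sin(theta) + v3*cos(theta) = -3*0.9511 + (-2)*0.3090 = -3.47
v' = -4.00*e1 + 0.98*e2 - 3.47*e3


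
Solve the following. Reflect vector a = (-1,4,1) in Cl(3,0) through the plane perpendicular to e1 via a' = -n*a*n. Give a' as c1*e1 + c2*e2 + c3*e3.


Reflection formula: a' = -n*a*n, with n = e1 (unit vector, n^2 = 1).
For reflection through hyperplane perp to e1:
The component along e1 flips sign, others stay.
a = (-1, 4, 1)
a' = (1, 4, 1)
a' = 1*e1 + 4*e2 + 1*e3


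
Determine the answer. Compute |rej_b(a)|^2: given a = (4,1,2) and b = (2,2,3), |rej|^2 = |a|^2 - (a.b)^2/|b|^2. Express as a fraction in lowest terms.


|a|^2 = 4^2 + 1^2 + 2^2 = 21
|b|^2 = 2^2 + 2^2 + 3^2 = 17
a . b = 4*2 + 1*2 + 2*3 = 16
(a.b)^2 = 16^2 = 256
|rej|^2 = 21 - 256/17
= (357 - 256)/17
= 101/17
In lowest terms: 101/17


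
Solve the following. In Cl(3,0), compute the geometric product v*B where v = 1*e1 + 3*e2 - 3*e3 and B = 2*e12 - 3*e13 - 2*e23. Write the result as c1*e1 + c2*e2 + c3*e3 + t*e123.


vB has grade-1 (vector) and grade-3 (trivector) parts: vB = (v _| B) + (v ^ B).
Vector part <vB>_1:
  e1: -v2*b12 - v3*b13 = -(3)*(2) - (-3)*(-3) = -15
  e2: v1*b12 - v3*b23 = (1)*(2) - (-3)*(-2) = -4
  e3: v1*b13 + v2*b23 = (1)*(-3) + (3)*(-2) = -9
Trivector part <vB>_3:
  e123: v1*b23 - v2*b13 + v3*b12 = (1)*(-2) - (3)*(-3) + (-3)*(2) = 1
vB = -15*e1 - 4*e2 - 9*e3 + 1*e123


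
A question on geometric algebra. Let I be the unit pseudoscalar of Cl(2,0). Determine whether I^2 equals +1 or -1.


The pseudoscalar I = e1...e_n (product of all n generators) of Cl(p,q) satisfies I^2 = (-1)^(q + n(n-1)/2).
p = 2, q = 0, n = p + q = 2
n(n-1)/2 = 2 * 1 / 2 = 1
Exponent = q + n(n-1)/2 = 0 + 1 = 1
I^2 = (-1)^1 = -1


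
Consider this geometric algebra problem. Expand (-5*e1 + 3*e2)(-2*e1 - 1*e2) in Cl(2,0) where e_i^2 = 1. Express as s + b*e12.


Expand: (-5*e1 + 3*e2)(-2*e1 - 1*e2)
= (-5)*(-2)*e1e1 + (-5)*(-1)*e1e2 + 3*(-2)*e2e1 + 3*(-1)*e2e2
Using e1^2 = e2^2 = 1, e2e1 = -e1e2:
Scalar part s = (-5)*(-2) + 3*(-1) = 10 + (-3) = 7
Bivector part b = (-5)*(-1) - 3*(-2) = 5 - (-6) = 11
uv = 7 + 11*e12


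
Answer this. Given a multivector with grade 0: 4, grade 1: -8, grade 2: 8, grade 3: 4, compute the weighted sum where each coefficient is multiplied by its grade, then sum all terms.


Grade-weighted sum = sum of grade_k * coefficient_k
0*4 = 0
1*(-8) = -8
2*8 = 16
3*4 = 12
Total = 0 + (-8) + 16 + 12 = 20


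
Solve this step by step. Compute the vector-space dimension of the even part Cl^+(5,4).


Even subalgebra dimension = 2^(n-1)
n = 5 + 4 = 9
2^(9 - 1) = 2^8 = 256
Verification: sum of C(9,k) for even k = 1 + 36 + 126 + 84 + 9 = 256
Result = 256


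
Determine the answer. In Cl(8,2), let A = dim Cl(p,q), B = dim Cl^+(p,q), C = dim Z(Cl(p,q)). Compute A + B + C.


n = 8 + 2 = 10
Total dim = 2^10 = 1024
Even subalgebra dim = 2^9 = 512
n is even, so center dim = 1
Sum = 1024 + 512 + 1 = 1537


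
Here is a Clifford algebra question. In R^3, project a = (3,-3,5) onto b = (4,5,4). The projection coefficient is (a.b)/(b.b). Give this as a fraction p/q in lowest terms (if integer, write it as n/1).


Projection coefficient = (a . b) / (b . b)
a . b = 3*4 + (-3)*5 + 5*4
= 12 + (-15) + 20 = 17
b . b = 4^2 + 5^2 + 4^2
= 16 + 25 + 16 = 57
Coefficient = 17/57
In lowest terms: 17/57


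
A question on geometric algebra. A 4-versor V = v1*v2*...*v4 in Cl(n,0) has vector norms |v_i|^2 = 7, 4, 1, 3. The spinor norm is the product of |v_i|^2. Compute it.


Spinor norm N(V) = |v1|^2 * |v2|^2 * ... * |v4|^2
= 7 * 4 * 1 * 3
Running product: 7, 28, 28, 84
N(V) = 84


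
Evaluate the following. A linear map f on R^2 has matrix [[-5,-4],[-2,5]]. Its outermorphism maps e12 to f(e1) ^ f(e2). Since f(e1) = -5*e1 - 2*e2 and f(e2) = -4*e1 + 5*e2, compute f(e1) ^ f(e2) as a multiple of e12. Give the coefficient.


The outermorphism of a linear map f sends e1^e2 to f(e1)^f(e2).
f(e1) = -5*e1 - 2*e2
f(e2) = -4*e1 + 5*e2
f(e1) ^ f(e2) = (-5*e1 - 2*e2) ^ (-4*e1 + 5*e2)
= (-5)*5*e12 + (-2)*(-4)*e21
= (-25 - 8)*e12
= -33*e12
Coefficient = -33


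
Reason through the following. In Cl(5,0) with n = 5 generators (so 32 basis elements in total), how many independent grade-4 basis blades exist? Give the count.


Number of grade-k basis blades in Cl(p,q) with n = p + q is C(n, k).
n = 5 + 0 = 5
C(5, 4) = 5! / (4! * 1!)
= 120 / (24 * 1)
= 5


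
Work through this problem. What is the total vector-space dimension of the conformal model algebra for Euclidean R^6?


The conformal model of R^6 uses Cl(7,1): the 6 Euclidean generators plus two extra orthogonal generators e+ (e+^2 = +1) and e- (e-^2 = -1), from which the null vectors e0, einf are built.
Number of generators m = 6 + 2 = 8.
dim Cl(p,q) = 2^m = 2^8 = 256


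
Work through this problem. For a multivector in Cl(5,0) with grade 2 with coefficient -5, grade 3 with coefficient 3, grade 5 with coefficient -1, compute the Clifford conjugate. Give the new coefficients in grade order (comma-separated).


Clifford conjugate sign for grade k: (-1)^(k(k+1)/2)
Grade 2: (-1)^(2*3/2) = (-1)^3 = -1, coeff -5 -> 5
Grade 3: (-1)^(3*4/2) = (-1)^6 = 1, coeff 3 -> 3
Grade 5: (-1)^(5*6/2) = (-1)^15 = -1, coeff -1 -> 1
Conjugated coefficients: 5, 3, 1


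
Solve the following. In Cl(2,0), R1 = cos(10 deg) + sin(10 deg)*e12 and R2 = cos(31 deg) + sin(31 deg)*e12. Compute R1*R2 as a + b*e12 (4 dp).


Same-plane rotors commute and their half-angles add:
R1*R2 = cos(a1 + a2) + sin(a1 + a2)*e12.
a1 + a2 = 10 + 31 = 41 deg
cos(41 deg) = 0.7547
sin(41 deg) = 0.6561
R1*R2 = 0.7547 + 0.6561*e12


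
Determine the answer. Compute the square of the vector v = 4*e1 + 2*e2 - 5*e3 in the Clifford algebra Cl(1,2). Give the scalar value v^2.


v^2 = sum of c_i^2 * e_i^2
Positive signature terms (e_i^2 = +1): 4^2 = 16
Negative signature terms (e_j^2 = -1): 2^2 + (-5)^2 = 29
v^2 = 16 - 29 = -13


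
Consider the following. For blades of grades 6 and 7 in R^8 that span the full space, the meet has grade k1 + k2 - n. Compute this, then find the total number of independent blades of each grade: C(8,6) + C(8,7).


Meet grade = grade(A) + grade(B) - n
= 6 + 7 - 8 = 5
C(8,6) = 28
C(8,7) = 8
dim_A + dim_B = 28 + 8 = 36


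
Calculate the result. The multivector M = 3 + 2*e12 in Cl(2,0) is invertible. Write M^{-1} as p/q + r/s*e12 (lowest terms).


M = 3 + 2*e12, where e12^2 = -1.
Since M commutes with its reverse ~M = a - b*e12, M * ~M = a^2 - b^2*e12^2 = a^2 + b^2.
So M^{-1} = ~M / (a^2 + b^2) = (a - b*e12)/(a^2 + b^2).
a^2 + b^2 = 9 + 4 = 13
Scalar part = 3/13 = 3/13
Bivector coeff = -2/13 = -2/13
M^{-1} = 3/13 - 2/13*e12


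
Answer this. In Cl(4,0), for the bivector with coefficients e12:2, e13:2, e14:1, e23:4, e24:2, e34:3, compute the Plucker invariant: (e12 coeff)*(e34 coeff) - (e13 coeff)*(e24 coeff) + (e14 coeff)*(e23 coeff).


Plucker relation: af - be + cd
a*f = 2*3 = 6
b*e = 2*2 = 4
c*d = 1*4 = 4
af - be + cd = 6 - 4 + 4
= 6


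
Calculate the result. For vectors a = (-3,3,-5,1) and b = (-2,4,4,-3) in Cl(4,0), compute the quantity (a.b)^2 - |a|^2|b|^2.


a . b = (-3)*(-2) + 3*4 + (-5)*4 + 1*(-3)
= 6 + 12 + (-20) + (-3) = -5
|a|^2 = (-3)^2 + 3^2 + (-5)^2 + 1^2 = 44
|b|^2 = (-2)^2 + 4^2 + 4^2 + (-3)^2 = 45
(a.b)^2 = (-5)^2 = 25
|a|^2 * |b|^2 = 44 * 45 = 1980
Result = 25 - 1980 = -1955


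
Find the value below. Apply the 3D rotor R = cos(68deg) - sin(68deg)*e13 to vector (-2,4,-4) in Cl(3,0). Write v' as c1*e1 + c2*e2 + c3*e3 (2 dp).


Rotor R = cos(68deg) - sin(68deg)*e13
Rotation angle theta = 2 * 68 = 136 degrees in the e13 plane (e1 -> e3).
The component perpendicular to the plane (e2) is invariant: v'_2 = v2 = 4.00
cos(136deg) = -0.7193, sin(136deg) = 0.6947
v'_1 = v1*cos(theta) - v3*sin(theta) = -2*(-0.7193) - (-4)*0.6947 = 4.22
v'_3 = v1*sin(theta) + v3*cos(theta) = -2*0.6947 + (-4)*(-0.7193) = 1.49
v' = 4.22*e1 + 4.00*e2 + 1.49*e3


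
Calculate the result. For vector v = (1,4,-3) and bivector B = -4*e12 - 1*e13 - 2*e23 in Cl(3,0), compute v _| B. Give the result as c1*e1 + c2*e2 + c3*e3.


Left contraction v _| B = <vB>_1 (grade-1 part of the geometric product vB).
Using e1_|e12 = e2, e2_|e12 = -e1, e1_|e13 = e3, e3_|e13 = -e1, e2_|e23 = e3, e3_|e23 = -e2:
e1 coeff: -v2*b12 - v3*b13 = -(4)*(-4) - (-3)*(-1) = 13
e2 coeff: v1*b12 - v3*b23 = (1)*(-4) - (-3)*(-2) = -10
e3 coeff: v1*b13 + v2*b23 = (1)*(-1) + (4)*(-2) = -9
v _| B = 13*e1 - 10*e2 - 9*e3


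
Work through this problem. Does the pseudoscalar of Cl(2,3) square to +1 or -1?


The pseudoscalar I = e1...e_n (product of all n generators) of Cl(p,q) satisfies I^2 = (-1)^(q + n(n-1)/2).
p = 2, q = 3, n = p + q = 5
n(n-1)/2 = 5 * 4 / 2 = 10
Exponent = q + n(n-1)/2 = 3 + 10 = 13
I^2 = (-1)^13 = -1


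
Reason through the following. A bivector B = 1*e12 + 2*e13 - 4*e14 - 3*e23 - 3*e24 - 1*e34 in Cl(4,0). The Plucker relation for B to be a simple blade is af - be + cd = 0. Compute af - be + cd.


Plucker relation: af - be + cd
a*f = 1*(-1) = -1
b*e = 2*(-3) = -6
c*d = (-4)*(-3) = 12
af - be + cd = -1 - (-6) + 12
= 17


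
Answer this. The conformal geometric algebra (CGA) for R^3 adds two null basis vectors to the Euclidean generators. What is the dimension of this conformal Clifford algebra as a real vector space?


The conformal model of R^3 uses Cl(4,1): the 3 Euclidean generators plus two extra orthogonal generators e+ (e+^2 = +1) and e- (e-^2 = -1), from which the null vectors e0, einf are built.
Number of generators m = 3 + 2 = 5.
dim Cl(p,q) = 2^m = 2^5 = 32


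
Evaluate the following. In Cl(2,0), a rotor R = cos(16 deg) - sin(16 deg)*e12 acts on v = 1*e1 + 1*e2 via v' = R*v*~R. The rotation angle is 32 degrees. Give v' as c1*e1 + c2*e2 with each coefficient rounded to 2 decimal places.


Rotor R = cos(16deg) - sin(16deg)*e12
Rotation angle theta = 2 * 16 = 32 degrees
v' = R*v*~R rotates v by theta.
cos(32deg) = 0.8480, sin(32deg) = 0.5299
v'_1 = 1*cos(32deg) - 1*sin(32deg)
= 1*0.8480 - 1*0.5299
= 0.32
v'_2 = 1*sin(32deg) + 1*cos(32deg)
= 1*0.5299 + 1*0.8480
= 1.38
v' = 0.32*e1 + 1.38*e2


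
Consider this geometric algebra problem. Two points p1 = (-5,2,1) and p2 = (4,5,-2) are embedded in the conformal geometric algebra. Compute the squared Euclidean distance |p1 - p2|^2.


p1 - p2 = (-9, -3, 3)
|p1 - p2|^2 = (-9)^2 + (-3)^2 + 3^2
= 81 + 9 + 9
= 99


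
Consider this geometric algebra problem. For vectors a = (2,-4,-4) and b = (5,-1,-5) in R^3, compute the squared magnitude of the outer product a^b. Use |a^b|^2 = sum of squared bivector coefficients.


a wedge b = (a1*b2 - a2*b1)*e12 + (a1*b3 - a3*b1)*e13 + (a2*b3 - a3*b2)*e23
e12 coeff: 2*(-1) - (-4)*5 = -2 - (-20) = 18
e13 coeff: 2*(-5) - (-4)*5 = -10 - (-20) = 10
e23 coeff: (-4)*(-5) - (-4)*(-1) = 20 - 4 = 16
|a wedge b|^2 = 18^2 + 10^2 + 16^2
= 324 + 100 + 256
= 680


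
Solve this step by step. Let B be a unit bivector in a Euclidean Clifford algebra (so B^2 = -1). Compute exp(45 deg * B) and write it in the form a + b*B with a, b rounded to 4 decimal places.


For a unit bivector B with B^2 = -1, the exponential series gives
e^(theta*B) = cos(theta) + sin(theta)*B (the GA analogue of Euler's formula).
theta = 45 degrees = 0.785398 rad
cos(45 deg) = 0.7071
sin(45 deg) = 0.7071
exp(theta*B) = 0.7071 + 0.7071*B


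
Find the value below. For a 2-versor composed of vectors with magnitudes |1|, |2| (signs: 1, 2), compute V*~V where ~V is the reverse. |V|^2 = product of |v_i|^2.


Each vector v_i has |v_i|^2 = s_i^2
Squared scales: 1^2 = 1, 2^2 = 4
|V|^2 = 1 * 4
= 4


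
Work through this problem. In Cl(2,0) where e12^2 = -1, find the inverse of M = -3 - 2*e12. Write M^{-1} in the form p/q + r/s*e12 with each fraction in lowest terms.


M = -3 - 2*e12, where e12^2 = -1.
Since M commutes with its reverse ~M = a - b*e12, M * ~M = a^2 - b^2*e12^2 = a^2 + b^2.
So M^{-1} = ~M / (a^2 + b^2) = (a - b*e12)/(a^2 + b^2).
a^2 + b^2 = 9 + 4 = 13
Scalar part = -3/13 = -3/13
Bivector coeff = 2/13 = 2/13
M^{-1} = -3/13 + 2/13*e12


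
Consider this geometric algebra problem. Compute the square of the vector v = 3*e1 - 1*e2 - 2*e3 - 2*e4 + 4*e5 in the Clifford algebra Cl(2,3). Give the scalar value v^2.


v^2 = sum of c_i^2 * e_i^2
Positive signature terms (e_i^2 = +1): 3^2 + (-1)^2 = 10
Negative signature terms (e_j^2 = -1): (-2)^2 + (-2)^2 + 4^2 = 24
v^2 = 10 - 24 = -14


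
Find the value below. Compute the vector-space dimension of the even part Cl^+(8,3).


Even subalgebra dimension = 2^(n-1)
n = 8 + 3 = 11
2^(11 - 1) = 2^10 = 1024
Verification: sum of C(11,k) for even k = 1 + 55 + 330 + 462 + 165 + 11 = 1024
Result = 1024


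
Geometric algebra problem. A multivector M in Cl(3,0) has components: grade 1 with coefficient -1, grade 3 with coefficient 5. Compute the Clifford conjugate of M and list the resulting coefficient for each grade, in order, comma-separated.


Clifford conjugate sign for grade k: (-1)^(k(k+1)/2)
Grade 1: (-1)^(1*2/2) = (-1)^1 = -1, coeff -1 -> 1
Grade 3: (-1)^(3*4/2) = (-1)^6 = 1, coeff 5 -> 5
Conjugated coefficients: 1, 5


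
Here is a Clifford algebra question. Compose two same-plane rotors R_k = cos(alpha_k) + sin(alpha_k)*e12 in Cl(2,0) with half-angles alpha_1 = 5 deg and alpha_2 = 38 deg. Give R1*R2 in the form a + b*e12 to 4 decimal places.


Same-plane rotors commute and their half-angles add:
R1*R2 = cos(a1 + a2) + sin(a1 + a2)*e12.
a1 + a2 = 5 + 38 = 43 deg
cos(43 deg) = 0.7314
sin(43 deg) = 0.6820
R1*R2 = 0.7314 + 0.6820*e12


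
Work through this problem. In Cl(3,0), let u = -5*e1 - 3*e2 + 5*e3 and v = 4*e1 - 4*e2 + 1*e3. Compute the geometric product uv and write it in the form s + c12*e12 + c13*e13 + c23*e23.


In Cl(3,0): e_i^2 = 1, e_ie_j = -e_je_i for i != j.
Scalar part = u . v = (-5)*4 + (-3)*(-4) + 5*1
= -20 + 12 + 5 = -3
e12 coeff = (-5)*(-4) - (-3)*4 = 20 - (-12) = 32
e13 coeff = (-5)*1 - 5*4 = -5 - 20 = -25
e23 coeff = (-3)*1 - 5*(-4) = -3 - (-20) = 17
uv = -3 + 32*e12 - 25*e13 + 17*e23


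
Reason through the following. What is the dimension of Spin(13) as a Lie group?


Spin(n) double-covers SO(n); both have Lie algebra so(n) of dimension n(n-1)/2.
n = 13
n(n-1) = 13 * 12 = 156
dim Spin(13) = 156/2 = 78


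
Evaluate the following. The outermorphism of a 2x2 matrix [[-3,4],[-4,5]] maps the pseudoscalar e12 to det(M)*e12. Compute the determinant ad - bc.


The outermorphism of a linear map f sends e1^e2 to f(e1)^f(e2).
f(e1) = -3*e1 - 4*e2
f(e2) = 4*e1 + 5*e2
f(e1) ^ f(e2) = (-3*e1 - 4*e2) ^ (4*e1 + 5*e2)
= (-3)*5*e12 + (-4)*4*e21
= (-15 - (-16))*e12
= 1*e12
Coefficient = 1


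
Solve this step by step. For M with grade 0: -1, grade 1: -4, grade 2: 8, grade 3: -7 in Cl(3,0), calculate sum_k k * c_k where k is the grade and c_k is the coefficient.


Grade-weighted sum = sum of grade_k * coefficient_k
0*(-1) = 0
1*(-4) = -4
2*8 = 16
3*(-7) = -21
Total = 0 + (-4) + 16 + (-21) = -9


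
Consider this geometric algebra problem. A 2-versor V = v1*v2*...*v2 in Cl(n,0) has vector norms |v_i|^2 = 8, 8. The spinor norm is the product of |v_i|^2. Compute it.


Spinor norm N(V) = |v1|^2 * |v2|^2 * ... * |v2|^2
= 8 * 8
Running product: 8, 64
N(V) = 64


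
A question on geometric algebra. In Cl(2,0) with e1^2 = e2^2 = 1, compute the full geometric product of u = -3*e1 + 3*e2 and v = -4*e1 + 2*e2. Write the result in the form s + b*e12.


Expand: (-3*e1 + 3*e2)(-4*e1 + 2*e2)
= (-3)*(-4)*e1e1 + (-3)*2*e1e2 + 3*(-4)*e2e1 + 3*2*e2e2
Using e1^2 = e2^2 = 1, e2e1 = -e1e2:
Scalar part s = (-3)*(-4) + 3*2 = 12 + 6 = 18
Bivector part b = (-3)*2 - 3*(-4) = -6 - (-12) = 6
uv = 18 + 6*e12


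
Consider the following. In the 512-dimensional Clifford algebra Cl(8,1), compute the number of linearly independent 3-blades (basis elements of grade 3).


Number of grade-k basis blades in Cl(p,q) with n = p + q is C(n, k).
n = 8 + 1 = 9
C(9, 3) = 9! / (3! * 6!)
= 362880 / (6 * 720)
= 84


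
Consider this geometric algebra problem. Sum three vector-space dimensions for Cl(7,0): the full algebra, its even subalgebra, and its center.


n = 7 + 0 = 7
Total dim = 2^7 = 128
Even subalgebra dim = 2^6 = 64
n is odd, so center dim = 2
Sum = 128 + 64 + 2 = 194


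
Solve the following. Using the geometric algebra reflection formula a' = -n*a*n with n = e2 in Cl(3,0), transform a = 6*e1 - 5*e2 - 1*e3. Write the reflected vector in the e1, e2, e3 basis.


Reflection formula: a' = -n*a*n, with n = e2 (unit vector, n^2 = 1).
For reflection through hyperplane perp to e2:
The component along e2 flips sign, others stay.
a = (6, -5, -1)
a' = (6, 5, -1)
a' = 6*e1 + 5*e2 - 1*e3


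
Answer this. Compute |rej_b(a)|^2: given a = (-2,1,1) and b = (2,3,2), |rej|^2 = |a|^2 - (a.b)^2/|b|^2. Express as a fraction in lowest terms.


|a|^2 = (-2)^2 + 1^2 + 1^2 = 6
|b|^2 = 2^2 + 3^2 + 2^2 = 17
a . b = (-2)*2 + 1*3 + 1*2 = 1
(a.b)^2 = 1^2 = 1
|rej|^2 = 6 - 1/17
= (102 - 1)/17
= 101/17
In lowest terms: 101/17


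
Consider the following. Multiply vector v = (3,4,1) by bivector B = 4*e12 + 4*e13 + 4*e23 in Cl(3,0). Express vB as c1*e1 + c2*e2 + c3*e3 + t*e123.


vB has grade-1 (vector) and grade-3 (trivector) parts: vB = (v _| B) + (v ^ B).
Vector part <vB>_1:
  e1: -v2*b12 - v3*b13 = -(4)*(4) - (1)*(4) = -20
  e2: v1*b12 - v3*b23 = (3)*(4) - (1)*(4) = 8
  e3: v1*b13 + v2*b23 = (3)*(4) + (4)*(4) = 28
Trivector part <vB>_3:
  e123: v1*b23 - v2*b13 + v3*b12 = (3)*(4) - (4)*(4) + (1)*(4) = 0
vB = -20*e1 + 8*e2 + 28*e3 + 0*e123


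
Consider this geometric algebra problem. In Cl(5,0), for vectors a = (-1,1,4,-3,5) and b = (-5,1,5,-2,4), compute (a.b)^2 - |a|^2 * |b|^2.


a . b = (-1)*(-5) + 1*1 + 4*5 + (-3)*(-2) + 5*4
= 5 + 1 + 20 + 6 + 20 = 52
|a|^2 = (-1)^2 + 1^2 + 4^2 + (-3)^2 + 5^2 = 52
|b|^2 = (-5)^2 + 1^2 + 5^2 + (-2)^2 + 4^2 = 71
(a.b)^2 = 52^2 = 2704
|a|^2 * |b|^2 = 52 * 71 = 3692
Result = 2704 - 3692 = -988


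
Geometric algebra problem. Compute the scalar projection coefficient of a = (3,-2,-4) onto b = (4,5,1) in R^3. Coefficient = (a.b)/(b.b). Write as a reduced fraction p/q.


Projection coefficient = (a . b) / (b . b)
a . b = 3*4 + (-2)*5 + (-4)*1
= 12 + (-10) + (-4) = -2
b . b = 4^2 + 5^2 + 1^2
= 16 + 25 + 1 = 42
Coefficient = -2/42
In lowest terms: -1/21


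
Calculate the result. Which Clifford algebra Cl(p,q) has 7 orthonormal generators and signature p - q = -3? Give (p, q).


We need p + q = 7 and p - q = -3.
Adding: 2p = 7 + (-3) = 4, so p = 2.
Then q = 7 - 2 = 5.
(p, q) = (2, 5)


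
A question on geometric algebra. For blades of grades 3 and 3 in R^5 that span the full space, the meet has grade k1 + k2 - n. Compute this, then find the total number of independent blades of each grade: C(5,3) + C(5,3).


Meet grade = grade(A) + grade(B) - n
= 3 + 3 - 5 = 1
C(5,3) = 10
C(5,3) = 10
dim_A + dim_B = 10 + 10 = 20


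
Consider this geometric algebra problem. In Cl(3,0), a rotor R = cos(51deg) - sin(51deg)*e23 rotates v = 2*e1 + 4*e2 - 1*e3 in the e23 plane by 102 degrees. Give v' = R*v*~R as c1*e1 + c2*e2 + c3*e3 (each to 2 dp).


Rotor R = cos(51deg) - sin(51deg)*e23
Rotation angle theta = 2 * 51 = 102 degrees in the e23 plane (e2 -> e3).
The component perpendicular to the plane (e1) is invariant: v'_1 = v1 = 2.00
cos(102deg) = -0.2079, sin(102deg) = 0.9781
v'_2 = v2*cos(theta) - v3*sin(theta) = 4*(-0.2079) - (-1)*0.9781 = 0.15
v'_3 = v2*sin(theta) + v3*cos(theta) = 4*0.9781 + (-1)*(-0.2079) = 4.12
v' = 2.00*e1 + 0.15*e2 + 4.12*e3


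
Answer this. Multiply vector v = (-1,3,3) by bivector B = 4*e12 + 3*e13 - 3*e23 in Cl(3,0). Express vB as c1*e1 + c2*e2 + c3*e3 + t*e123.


vB has grade-1 (vector) and grade-3 (trivector) parts: vB = (v _| B) + (v ^ B).
Vector part <vB>_1:
  e1: -v2*b12 - v3*b13 = -(3)*(4) - (3)*(3) = -21
  e2: v1*b12 - v3*b23 = (-1)*(4) - (3)*(-3) = 5
  e3: v1*b13 + v2*b23 = (-1)*(3) + (3)*(-3) = -12
Trivector part <vB>_3:
  e123: v1*b23 - v2*b13 + v3*b12 = (-1)*(-3) - (3)*(3) + (3)*(4) = 6
vB = -21*e1 + 5*e2 - 12*e3 + 6*e123


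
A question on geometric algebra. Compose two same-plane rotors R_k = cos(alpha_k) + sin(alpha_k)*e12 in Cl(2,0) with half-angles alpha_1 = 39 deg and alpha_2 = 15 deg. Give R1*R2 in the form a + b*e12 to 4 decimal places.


Same-plane rotors commute and their half-angles add:
R1*R2 = cos(a1 + a2) + sin(a1 + a2)*e12.
a1 + a2 = 39 + 15 = 54 deg
cos(54 deg) = 0.5878
sin(54 deg) = 0.8090
R1*R2 = 0.5878 + 0.8090*e12


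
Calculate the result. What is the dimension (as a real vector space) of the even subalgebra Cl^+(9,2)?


Even subalgebra dimension = 2^(n-1)
n = 9 + 2 = 11
2^(11 - 1) = 2^10 = 1024
Verification: sum of C(11,k) for even k = 1 + 55 + 330 + 462 + 165 + 11 = 1024
Result = 1024


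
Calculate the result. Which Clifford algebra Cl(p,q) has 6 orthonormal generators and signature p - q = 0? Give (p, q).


We need p + q = 6 and p - q = 0.
Adding: 2p = 6 + 0 = 6, so p = 3.
Then q = 6 - 3 = 3.
(p, q) = (3, 3)


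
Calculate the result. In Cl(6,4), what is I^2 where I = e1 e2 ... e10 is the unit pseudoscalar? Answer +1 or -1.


The pseudoscalar I = e1...e_n (product of all n generators) of Cl(p,q) satisfies I^2 = (-1)^(q + n(n-1)/2).
p = 6, q = 4, n = p + q = 10
n(n-1)/2 = 10 * 9 / 2 = 45
Exponent = q + n(n-1)/2 = 4 + 45 = 49
I^2 = (-1)^49 = -1


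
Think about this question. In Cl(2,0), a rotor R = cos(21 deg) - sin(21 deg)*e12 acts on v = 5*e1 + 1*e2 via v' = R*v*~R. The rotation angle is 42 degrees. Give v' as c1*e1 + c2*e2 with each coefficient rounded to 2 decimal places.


Rotor R = cos(21deg) - sin(21deg)*e12
Rotation angle theta = 2 * 21 = 42 degrees
v' = R*v*~R rotates v by theta.
cos(42deg) = 0.7431, sin(42deg) = 0.6691
v'_1 = 5*cos(42deg) - 1*sin(42deg)
= 5*0.7431 - 1*0.6691
= 3.05
v'_2 = 5*sin(42deg) + 1*cos(42deg)
= 5*0.6691 + 1*0.7431
= 4.09
v' = 3.05*e1 + 4.09*e2
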